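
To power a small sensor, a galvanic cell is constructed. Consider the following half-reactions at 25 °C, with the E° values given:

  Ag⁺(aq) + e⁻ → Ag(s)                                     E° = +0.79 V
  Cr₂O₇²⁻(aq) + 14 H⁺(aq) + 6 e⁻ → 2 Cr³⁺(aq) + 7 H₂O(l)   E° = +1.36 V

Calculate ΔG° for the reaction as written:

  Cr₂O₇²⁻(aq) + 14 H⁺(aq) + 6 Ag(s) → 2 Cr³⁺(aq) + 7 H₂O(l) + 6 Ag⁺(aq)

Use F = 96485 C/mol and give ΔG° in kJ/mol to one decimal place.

As written, Cr₂O₇²⁻/Cr³⁺ is reduced (cathode) and Ag⁺/Ag is oxidised (anode), so E°cell = (+1.36) − (+0.79) = +0.57 V.
Balancing electrons gives n = 6.
ΔG° = −nFE° = −(6)(96485)(+0.57) = -329,979 J = -330.0 kJ/mol.

-330.0 kJ/mol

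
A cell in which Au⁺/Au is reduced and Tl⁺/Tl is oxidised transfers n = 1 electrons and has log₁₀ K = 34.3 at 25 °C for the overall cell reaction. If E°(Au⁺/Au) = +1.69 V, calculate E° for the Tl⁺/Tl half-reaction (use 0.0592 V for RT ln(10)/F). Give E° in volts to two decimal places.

E°cell = (0.0592/n)·log K = (0.0592/1)(34.3) = +2.031 V.
Since Au⁺/Au is the cathode and Tl⁺/Tl the anode, E°cell = E°(Au⁺/Au) − E°(Tl⁺/Tl).
So E°(Tl⁺/Tl) = E°(Au⁺/Au) − E°cell = (+1.69) − (+2.031) = -0.34 V.

-0.34 V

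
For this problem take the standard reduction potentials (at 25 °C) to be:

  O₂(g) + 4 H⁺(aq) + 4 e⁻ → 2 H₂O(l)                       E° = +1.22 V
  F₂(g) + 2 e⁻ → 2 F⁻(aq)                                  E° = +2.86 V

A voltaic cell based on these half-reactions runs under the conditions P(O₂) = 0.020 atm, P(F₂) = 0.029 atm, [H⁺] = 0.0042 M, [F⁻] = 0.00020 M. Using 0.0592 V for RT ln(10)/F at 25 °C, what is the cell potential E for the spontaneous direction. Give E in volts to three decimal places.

F₂/F⁻ is the cathode (higher E°), O₂/H₂O the anode: E°cell = +2.86 − (+1.22) = +1.64 V, n = 4.
Overall: 2 F₂(g) + 2 H₂O(l) → 4 F⁻(aq) + O₂(g) + 4 H⁺(aq)
Q = [F⁻]^4·P(O₂)·[H⁺]^4 / (P(F₂)^2); log Q = -22.927.
E = E° − (0.0592/n) log Q = +1.64 − (0.0592/4)(-22.927) = +1.979 V.

+1.979 V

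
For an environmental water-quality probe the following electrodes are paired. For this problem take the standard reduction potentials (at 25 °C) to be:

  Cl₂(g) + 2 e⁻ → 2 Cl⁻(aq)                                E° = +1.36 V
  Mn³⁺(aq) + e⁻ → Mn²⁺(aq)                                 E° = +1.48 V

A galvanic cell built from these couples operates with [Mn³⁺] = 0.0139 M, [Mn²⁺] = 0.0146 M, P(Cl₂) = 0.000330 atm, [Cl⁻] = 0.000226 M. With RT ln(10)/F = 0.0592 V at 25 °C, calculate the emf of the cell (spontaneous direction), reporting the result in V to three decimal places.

Mn³⁺/Mn²⁺ is the cathode (higher E°), Cl₂/Cl⁻ the anode: E°cell = +1.48 − (+1.36) = +0.12 V, n = 2.
Overall: 2 Mn³⁺(aq) + 2 Cl⁻(aq) → 2 Mn²⁺(aq) + Cl₂(g)
Q = [Mn²⁺]^2·P(Cl₂) / ([Mn³⁺]^2·[Cl⁻]^2); log Q = 3.853.
E = E° − (0.0592/n) log Q = +0.12 − (0.0592/2)(3.853) = +0.006 V.

+0.006 V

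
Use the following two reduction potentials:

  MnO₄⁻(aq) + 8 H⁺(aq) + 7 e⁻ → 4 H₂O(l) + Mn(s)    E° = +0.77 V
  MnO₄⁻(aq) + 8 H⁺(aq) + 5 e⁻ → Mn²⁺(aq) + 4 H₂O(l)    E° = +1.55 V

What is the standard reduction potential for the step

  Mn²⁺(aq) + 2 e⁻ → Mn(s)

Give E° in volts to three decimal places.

-1.180 V

Sequential free energies add, so n₃E°₃ = n₁E°₁ + n₂E°₂.
With n₃ = 7, and the known step contributing 5×(+1.55) V, the unknown satisfies 2·E° = 7×(+0.77) − 5×(+1.55) = -2.360.
E° = -2.360 / 2 = -1.180 V.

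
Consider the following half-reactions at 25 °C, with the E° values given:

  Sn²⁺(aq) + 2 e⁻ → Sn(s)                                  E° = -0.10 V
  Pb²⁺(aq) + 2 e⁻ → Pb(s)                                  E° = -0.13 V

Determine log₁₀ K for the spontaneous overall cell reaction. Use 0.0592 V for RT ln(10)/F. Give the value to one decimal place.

1.0

Cathode: Sn²⁺/Sn; anode: Pb²⁺/Pb. E°cell = +0.03 V, n = 2.
log K = nE°cell / 0.0592 = (2)(+0.03) / 0.0592 = 1.0.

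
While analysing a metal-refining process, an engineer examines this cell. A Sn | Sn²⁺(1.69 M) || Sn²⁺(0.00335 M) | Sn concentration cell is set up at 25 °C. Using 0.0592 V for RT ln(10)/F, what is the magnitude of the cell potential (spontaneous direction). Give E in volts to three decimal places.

+0.080 V

For a concentration cell E°cell = 0. The 1.69 M side is the cathode (reduction is favoured where [Sn²⁺] is higher).
With n = 2, E = −(0.0592/2) log([Sn²⁺]ₐₙ/[Sn²⁺]꜀ₐₜ) = −(0.0592/2) log(0.00335/1.69) = −(0.0592/2)(-2.703) = +0.080 V.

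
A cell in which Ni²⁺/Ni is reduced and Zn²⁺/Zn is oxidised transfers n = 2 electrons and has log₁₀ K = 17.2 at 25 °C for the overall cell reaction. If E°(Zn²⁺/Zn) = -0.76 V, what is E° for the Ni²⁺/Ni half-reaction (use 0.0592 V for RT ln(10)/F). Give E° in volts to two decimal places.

E°cell = (0.0592/n)·log K = (0.0592/2)(17.2) = +0.509 V.
Since Ni²⁺/Ni is the cathode and Zn²⁺/Zn the anode, E°cell = E°(Ni²⁺/Ni) − E°(Zn²⁺/Zn).
So E°(Ni²⁺/Ni) = E°cell + E°(Zn²⁺/Zn) = +0.509 + (-0.76) = -0.25 V.

-0.25 V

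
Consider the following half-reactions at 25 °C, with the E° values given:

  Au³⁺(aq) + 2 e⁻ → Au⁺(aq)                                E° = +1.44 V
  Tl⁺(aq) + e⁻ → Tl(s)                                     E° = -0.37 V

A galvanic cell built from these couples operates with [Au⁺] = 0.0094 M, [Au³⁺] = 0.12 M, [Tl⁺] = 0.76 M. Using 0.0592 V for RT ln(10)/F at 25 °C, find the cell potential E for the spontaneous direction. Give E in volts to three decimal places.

Au³⁺/Au⁺ is the cathode (higher E°), Tl⁺/Tl the anode: E°cell = +1.44 − (-0.37) = +1.81 V, n = 2.
Overall: Au³⁺(aq) + 2 Tl(s) → Au⁺(aq) + 2 Tl⁺(aq)
Q = [Au⁺]·[Tl⁺]^2 / ([Au³⁺]); log Q = -1.344.
E = E° − (0.0592/n) log Q = +1.81 − (0.0592/2)(-1.344) = +1.850 V.

+1.850 V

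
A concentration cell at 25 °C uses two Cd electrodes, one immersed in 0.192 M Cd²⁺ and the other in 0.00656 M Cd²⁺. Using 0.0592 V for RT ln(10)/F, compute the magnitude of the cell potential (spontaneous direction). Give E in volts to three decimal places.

+0.043 V

For a concentration cell E°cell = 0. The 0.192 M side is the cathode (reduction is favoured where [Cd²⁺] is higher).
With n = 2, E = −(0.0592/2) log([Cd²⁺]ₐₙ/[Cd²⁺]꜀ₐₜ) = −(0.0592/2) log(0.00656/0.192) = −(0.0592/2)(-1.466) = +0.043 V.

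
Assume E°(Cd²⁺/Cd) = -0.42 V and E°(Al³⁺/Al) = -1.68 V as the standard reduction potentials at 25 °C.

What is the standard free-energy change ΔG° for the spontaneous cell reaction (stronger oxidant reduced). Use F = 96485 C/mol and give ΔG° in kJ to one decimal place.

Cd²⁺/Cd (E° = -0.42 V) is the cathode; Al³⁺/Al (E° = -1.68 V) is the anode, so E°cell = +1.26 V.
Balancing electrons gives n = 6 (lcm of 2 and 3).
ΔG° = −nFE° = −(6)(96485)(+1.26) = -729,427 J = -729.4 kJ.

-729.4 kJ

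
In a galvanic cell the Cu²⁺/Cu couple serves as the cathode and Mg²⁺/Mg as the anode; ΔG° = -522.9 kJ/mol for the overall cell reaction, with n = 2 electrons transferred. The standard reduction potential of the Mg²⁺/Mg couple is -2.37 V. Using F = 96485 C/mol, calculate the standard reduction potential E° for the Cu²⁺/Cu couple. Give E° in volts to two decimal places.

E°cell = −ΔG°/(nF) = −(-522.9×10³)/((2)(96485)) = +2.710 V.
Since Cu²⁺/Cu is the cathode and Mg²⁺/Mg the anode, E°cell = E°(Cu²⁺/Cu) − E°(Mg²⁺/Mg).
So E°(Cu²⁺/Cu) = E°cell + E°(Mg²⁺/Mg) = +2.710 + (-2.37) = +0.34 V.

+0.34 V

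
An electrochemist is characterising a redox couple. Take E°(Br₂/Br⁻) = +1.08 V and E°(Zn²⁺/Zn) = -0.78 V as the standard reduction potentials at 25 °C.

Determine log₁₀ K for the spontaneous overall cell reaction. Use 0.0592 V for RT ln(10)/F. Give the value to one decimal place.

Cathode: Br₂/Br⁻; anode: Zn²⁺/Zn. E°cell = +1.86 V, n = 2.
log K = nE°cell / 0.0592 = (2)(+1.86) / 0.0592 = 62.8.

62.8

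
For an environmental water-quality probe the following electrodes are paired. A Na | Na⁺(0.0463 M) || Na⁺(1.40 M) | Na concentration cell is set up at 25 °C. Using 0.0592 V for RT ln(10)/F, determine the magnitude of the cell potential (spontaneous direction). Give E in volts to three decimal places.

+0.088 V

For a concentration cell E°cell = 0. The 1.40 M side is the cathode (reduction is favoured where [Na⁺] is higher).
With n = 1, E = −(0.0592/1) log([Na⁺]ₐₙ/[Na⁺]꜀ₐₜ) = −(0.0592/1) log(0.0463/1.4) = −(0.0592/1)(-1.481) = +0.088 V.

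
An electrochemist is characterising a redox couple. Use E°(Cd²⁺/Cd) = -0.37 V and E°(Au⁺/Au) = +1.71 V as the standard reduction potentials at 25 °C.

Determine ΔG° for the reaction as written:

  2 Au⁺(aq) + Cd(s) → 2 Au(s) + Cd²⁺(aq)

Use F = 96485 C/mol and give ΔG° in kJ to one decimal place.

As written, Au⁺/Au is reduced (cathode) and Cd²⁺/Cd is oxidised (anode), so E°cell = (+1.71) − (-0.37) = +2.08 V.
Balancing electrons gives n = 2.
ΔG° = −nFE° = −(2)(96485)(+2.08) = -401,378 J = -401.4 kJ.

-401.4 kJ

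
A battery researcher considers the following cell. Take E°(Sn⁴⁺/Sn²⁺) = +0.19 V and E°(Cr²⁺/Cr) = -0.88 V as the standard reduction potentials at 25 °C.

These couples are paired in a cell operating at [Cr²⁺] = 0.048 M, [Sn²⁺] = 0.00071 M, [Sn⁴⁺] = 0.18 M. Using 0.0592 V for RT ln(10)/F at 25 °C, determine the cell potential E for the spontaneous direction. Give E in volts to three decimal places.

Sn⁴⁺/Sn²⁺ is the cathode (higher E°), Cr²⁺/Cr the anode: E°cell = +0.19 − (-0.88) = +1.07 V, n = 2.
Overall: Sn⁴⁺(aq) + Cr(s) → Sn²⁺(aq) + Cr²⁺(aq)
Q = [Sn²⁺]·[Cr²⁺] / ([Sn⁴⁺]); log Q = -3.723.
E = E° − (0.0592/n) log Q = +1.07 − (0.0592/2)(-3.723) = +1.180 V.

+1.180 V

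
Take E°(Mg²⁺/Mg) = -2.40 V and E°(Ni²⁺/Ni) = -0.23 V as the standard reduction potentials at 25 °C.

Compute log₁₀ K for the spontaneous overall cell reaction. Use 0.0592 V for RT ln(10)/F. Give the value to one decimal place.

73.3

Cathode: Ni²⁺/Ni; anode: Mg²⁺/Mg. E°cell = +2.17 V, n = 2.
log K = nE°cell / 0.0592 = (2)(+2.17) / 0.0592 = 73.3.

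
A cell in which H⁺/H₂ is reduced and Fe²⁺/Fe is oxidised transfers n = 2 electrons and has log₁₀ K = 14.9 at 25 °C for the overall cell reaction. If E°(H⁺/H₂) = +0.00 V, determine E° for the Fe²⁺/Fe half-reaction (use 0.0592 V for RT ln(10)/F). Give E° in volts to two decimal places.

E°cell = (0.0592/n)·log K = (0.0592/2)(14.9) = +0.441 V.
Since H⁺/H₂ is the cathode and Fe²⁺/Fe the anode, E°cell = E°(H⁺/H₂) − E°(Fe²⁺/Fe).
So E°(Fe²⁺/Fe) = E°(H⁺/H₂) − E°cell = (+0.00) − (+0.441) = -0.44 V.

-0.44 V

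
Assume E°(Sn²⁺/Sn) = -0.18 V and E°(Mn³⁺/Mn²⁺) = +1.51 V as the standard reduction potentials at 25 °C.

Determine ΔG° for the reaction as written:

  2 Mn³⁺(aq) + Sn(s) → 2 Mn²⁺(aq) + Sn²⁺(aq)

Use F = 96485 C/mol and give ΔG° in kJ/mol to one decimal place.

As written, Mn³⁺/Mn²⁺ is reduced (cathode) and Sn²⁺/Sn is oxidised (anode), so E°cell = (+1.51) − (-0.18) = +1.69 V.
Balancing electrons gives n = 2.
ΔG° = −nFE° = −(2)(96485)(+1.69) = -326,119 J = -326.1 kJ/mol.

-326.1 kJ/mol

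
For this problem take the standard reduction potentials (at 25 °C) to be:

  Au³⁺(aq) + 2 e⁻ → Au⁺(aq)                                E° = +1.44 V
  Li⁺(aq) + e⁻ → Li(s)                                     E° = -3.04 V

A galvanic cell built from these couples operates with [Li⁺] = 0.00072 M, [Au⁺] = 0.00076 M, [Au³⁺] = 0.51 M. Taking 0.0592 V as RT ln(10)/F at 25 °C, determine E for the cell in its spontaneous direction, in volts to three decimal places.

Au³⁺/Au⁺ is the cathode (higher E°), Li⁺/Li the anode: E°cell = +1.44 − (-3.04) = +4.48 V, n = 2.
Overall: Au³⁺(aq) + 2 Li(s) → Au⁺(aq) + 2 Li⁺(aq)
Q = [Au⁺]·[Li⁺]^2 / ([Au³⁺]); log Q = -9.112.
E = E° − (0.0592/n) log Q = +4.48 − (0.0592/2)(-9.112) = +4.750 V.

+4.750 V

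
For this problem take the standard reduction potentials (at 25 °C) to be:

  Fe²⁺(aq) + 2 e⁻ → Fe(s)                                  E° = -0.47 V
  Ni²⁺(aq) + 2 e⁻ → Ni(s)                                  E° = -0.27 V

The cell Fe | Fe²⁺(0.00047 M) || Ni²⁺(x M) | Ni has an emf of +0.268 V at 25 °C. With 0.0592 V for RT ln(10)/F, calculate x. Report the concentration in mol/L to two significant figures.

0.093 M

Ni²⁺/Ni is the cathode, Fe²⁺/Fe the anode: E°cell = +0.20 V, n = 2.
Overall reaction: Ni²⁺(aq) + Fe(s) → Ni(s) + Fe²⁺(aq); Q = [Fe²⁺]^1/[Ni²⁺]^1.
From E = E° − (0.0592/n) log Q: log Q = (E° − E)·n/0.0592 = (+0.20 − (+0.268))·2/0.0592 = -2.2973.
So 1·log[Ni²⁺] = 1·log(0.00047) − log Q = -3.3279 − (-2.2973) = -1.0306; [Ni²⁺] = 10^(-1.0306) ≈ 0.093 M.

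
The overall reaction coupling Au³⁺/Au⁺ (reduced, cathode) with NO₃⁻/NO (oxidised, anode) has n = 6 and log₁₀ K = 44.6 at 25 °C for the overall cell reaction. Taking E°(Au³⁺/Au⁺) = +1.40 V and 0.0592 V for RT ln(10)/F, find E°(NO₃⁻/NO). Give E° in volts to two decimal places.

E°cell = (0.0592/n)·log K = (0.0592/6)(44.6) = +0.440 V.
Since Au³⁺/Au⁺ is the cathode and NO₃⁻/NO the anode, E°cell = E°(Au³⁺/Au⁺) − E°(NO₃⁻/NO).
So E°(NO₃⁻/NO) = E°(Au³⁺/Au⁺) − E°cell = (+1.40) − (+0.440) = +0.96 V.

+0.96 V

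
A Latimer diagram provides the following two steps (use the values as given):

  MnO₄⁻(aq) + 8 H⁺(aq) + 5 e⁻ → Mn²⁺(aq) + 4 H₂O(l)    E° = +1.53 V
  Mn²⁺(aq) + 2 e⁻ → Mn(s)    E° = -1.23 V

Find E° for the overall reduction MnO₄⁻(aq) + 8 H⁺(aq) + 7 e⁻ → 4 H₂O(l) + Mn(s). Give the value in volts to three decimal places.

+0.741 V

Adding the free-energy changes (−nFE°) of the two steps gives −n₃FE°₃ = −n₁FE°₁ − n₂FE°₂.
E°₃ = (5×+1.53 + 2×-1.23) / 7 = (+5.190) / 7 = +0.741 V.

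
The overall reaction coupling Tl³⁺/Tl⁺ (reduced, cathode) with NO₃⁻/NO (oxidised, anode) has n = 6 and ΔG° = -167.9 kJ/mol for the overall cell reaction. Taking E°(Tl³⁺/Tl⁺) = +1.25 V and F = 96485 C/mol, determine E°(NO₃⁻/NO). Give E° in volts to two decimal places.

E°cell = −ΔG°/(nF) = −(-167.9×10³)/((6)(96485)) = +0.290 V.
Since Tl³⁺/Tl⁺ is the cathode and NO₃⁻/NO the anode, E°cell = E°(Tl³⁺/Tl⁺) − E°(NO₃⁻/NO).
So E°(NO₃⁻/NO) = E°(Tl³⁺/Tl⁺) − E°cell = (+1.25) − (+0.290) = +0.96 V.

+0.96 V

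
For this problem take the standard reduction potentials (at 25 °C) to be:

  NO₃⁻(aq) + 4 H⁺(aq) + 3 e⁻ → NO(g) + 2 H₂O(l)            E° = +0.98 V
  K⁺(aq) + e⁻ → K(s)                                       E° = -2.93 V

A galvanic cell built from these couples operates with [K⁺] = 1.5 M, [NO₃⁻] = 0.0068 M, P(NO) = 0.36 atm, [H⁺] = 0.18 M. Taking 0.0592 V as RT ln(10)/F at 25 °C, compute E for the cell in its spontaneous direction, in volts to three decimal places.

NO₃⁻/NO is the cathode (higher E°), K⁺/K the anode: E°cell = +0.98 − (-2.93) = +3.91 V, n = 3.
Overall: NO₃⁻(aq) + 4 H⁺(aq) + 3 K(s) → NO(g) + 2 H₂O(l) + 3 K⁺(aq)
Q = P(NO)·[K⁺]^3 / ([NO₃⁻]·[H⁺]^4); log Q = 5.231.
E = E° − (0.0592/n) log Q = +3.91 − (0.0592/3)(5.231) = +3.807 V.

+3.807 V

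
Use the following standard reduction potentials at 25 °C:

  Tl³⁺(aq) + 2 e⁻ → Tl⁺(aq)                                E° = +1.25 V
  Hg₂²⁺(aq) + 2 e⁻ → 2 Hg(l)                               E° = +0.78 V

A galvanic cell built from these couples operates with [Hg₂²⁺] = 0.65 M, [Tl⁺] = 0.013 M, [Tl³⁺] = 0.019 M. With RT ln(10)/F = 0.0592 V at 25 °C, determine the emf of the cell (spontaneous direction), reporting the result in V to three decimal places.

Tl³⁺/Tl⁺ is the cathode (higher E°), Hg₂²⁺/Hg the anode: E°cell = +1.25 − (+0.78) = +0.47 V, n = 2.
Overall: Tl³⁺(aq) + 2 Hg(l) → Tl⁺(aq) + Hg₂²⁺(aq)
Q = [Tl⁺]·[Hg₂²⁺] / ([Tl³⁺]); log Q = -0.352.
E = E° − (0.0592/n) log Q = +0.47 − (0.0592/2)(-0.352) = +0.480 V.

+0.480 V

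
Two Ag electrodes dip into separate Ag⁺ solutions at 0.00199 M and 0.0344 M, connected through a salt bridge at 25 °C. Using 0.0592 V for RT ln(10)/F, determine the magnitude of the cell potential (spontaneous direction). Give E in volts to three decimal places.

+0.073 V

For a concentration cell E°cell = 0. The 0.0344 M side is the cathode (reduction is favoured where [Ag⁺] is higher).
With n = 1, E = −(0.0592/1) log([Ag⁺]ₐₙ/[Ag⁺]꜀ₐₜ) = −(0.0592/1) log(0.00199/0.0344) = −(0.0592/1)(-1.238) = +0.073 V.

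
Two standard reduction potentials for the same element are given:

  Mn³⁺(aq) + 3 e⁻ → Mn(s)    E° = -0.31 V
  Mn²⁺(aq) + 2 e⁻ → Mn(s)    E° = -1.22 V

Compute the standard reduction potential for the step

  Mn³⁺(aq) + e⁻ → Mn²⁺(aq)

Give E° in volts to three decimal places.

+1.510 V

Sequential free energies add, so n₃E°₃ = n₁E°₁ + n₂E°₂.
With n₃ = 3, and the known step contributing 2×(-1.22) V, the unknown satisfies 1·E° = 3×(-0.31) − 2×(-1.22) = +1.510.
E° = +1.510 / 1 = +1.510 V.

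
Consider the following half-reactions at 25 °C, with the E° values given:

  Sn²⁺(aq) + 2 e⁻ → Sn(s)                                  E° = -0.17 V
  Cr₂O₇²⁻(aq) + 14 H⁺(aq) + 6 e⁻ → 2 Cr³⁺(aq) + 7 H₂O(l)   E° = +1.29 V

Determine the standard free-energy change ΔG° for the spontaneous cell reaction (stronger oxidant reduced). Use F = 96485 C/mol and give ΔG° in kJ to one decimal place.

Cr₂O₇²⁻/Cr³⁺ (E° = +1.29 V) is the cathode; Sn²⁺/Sn (E° = -0.17 V) is the anode, so E°cell = +1.46 V.
Balancing electrons gives n = 6 (lcm of 6 and 2).
ΔG° = −nFE° = −(6)(96485)(+1.46) = -845,209 J = -845.2 kJ.

-845.2 kJ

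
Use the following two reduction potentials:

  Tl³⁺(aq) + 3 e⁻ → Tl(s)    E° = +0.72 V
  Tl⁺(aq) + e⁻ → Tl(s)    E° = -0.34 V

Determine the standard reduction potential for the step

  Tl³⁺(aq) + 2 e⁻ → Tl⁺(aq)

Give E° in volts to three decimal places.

Sequential free energies add, so n₃E°₃ = n₁E°₁ + n₂E°₂.
With n₃ = 3, and the known step contributing 1×(-0.34) V, the unknown satisfies 2·E° = 3×(+0.72) − 1×(-0.34) = +2.500.
E° = +2.500 / 2 = +1.250 V.

+1.250 V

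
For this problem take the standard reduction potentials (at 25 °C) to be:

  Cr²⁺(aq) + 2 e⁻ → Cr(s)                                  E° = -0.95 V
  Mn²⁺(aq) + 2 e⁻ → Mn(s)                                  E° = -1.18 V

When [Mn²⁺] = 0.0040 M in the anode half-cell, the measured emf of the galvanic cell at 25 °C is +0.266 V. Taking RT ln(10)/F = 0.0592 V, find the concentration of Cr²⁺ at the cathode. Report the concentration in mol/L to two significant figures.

Cr²⁺/Cr is the cathode, Mn²⁺/Mn the anode: E°cell = +0.23 V, n = 2.
Overall reaction: Cr²⁺(aq) + Mn(s) → Cr(s) + Mn²⁺(aq); Q = [Mn²⁺]^1/[Cr²⁺]^1.
From E = E° − (0.0592/n) log Q: log Q = (E° − E)·n/0.0592 = (+0.23 − (+0.266))·2/0.0592 = -1.2162.
So 1·log[Cr²⁺] = 1·log(0.004) − log Q = -2.3979 − (-1.2162) = -1.1817; [Cr²⁺] = 10^(-1.1817) ≈ 0.066 M.

0.066 M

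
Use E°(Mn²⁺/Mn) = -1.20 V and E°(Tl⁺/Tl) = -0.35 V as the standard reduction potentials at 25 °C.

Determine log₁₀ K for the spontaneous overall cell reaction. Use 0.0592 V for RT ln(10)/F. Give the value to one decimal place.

28.7

Cathode: Tl⁺/Tl; anode: Mn²⁺/Mn. E°cell = +0.85 V, n = 2.
log K = nE°cell / 0.0592 = (2)(+0.85) / 0.0592 = 28.7.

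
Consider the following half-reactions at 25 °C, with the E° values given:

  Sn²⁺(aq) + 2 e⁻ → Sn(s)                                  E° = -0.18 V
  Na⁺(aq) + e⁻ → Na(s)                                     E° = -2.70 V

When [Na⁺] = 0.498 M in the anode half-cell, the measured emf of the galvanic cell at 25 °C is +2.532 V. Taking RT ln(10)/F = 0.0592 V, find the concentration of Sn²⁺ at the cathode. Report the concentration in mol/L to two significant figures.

0.63 M

Sn²⁺/Sn is the cathode, Na⁺/Na the anode: E°cell = +2.52 V, n = 2.
Overall reaction: Sn²⁺(aq) + 2 Na(s) → Sn(s) + 2 Na⁺(aq); Q = [Na⁺]^2/[Sn²⁺]^1.
From E = E° − (0.0592/n) log Q: log Q = (E° − E)·n/0.0592 = (+2.52 − (+2.532))·2/0.0592 = -0.4054.
So 1·log[Sn²⁺] = 2·log(0.498) − log Q = -0.6055 − (-0.4054) = -0.2001; [Sn²⁺] = 10^(-0.2001) ≈ 0.63 M.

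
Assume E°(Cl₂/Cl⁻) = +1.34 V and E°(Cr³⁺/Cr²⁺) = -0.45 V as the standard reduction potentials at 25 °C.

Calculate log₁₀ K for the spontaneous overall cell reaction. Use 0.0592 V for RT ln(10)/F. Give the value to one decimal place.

Cathode: Cl₂/Cl⁻; anode: Cr³⁺/Cr²⁺. E°cell = +1.79 V, n = 2.
log K = nE°cell / 0.0592 = (2)(+1.79) / 0.0592 = 60.5.

60.5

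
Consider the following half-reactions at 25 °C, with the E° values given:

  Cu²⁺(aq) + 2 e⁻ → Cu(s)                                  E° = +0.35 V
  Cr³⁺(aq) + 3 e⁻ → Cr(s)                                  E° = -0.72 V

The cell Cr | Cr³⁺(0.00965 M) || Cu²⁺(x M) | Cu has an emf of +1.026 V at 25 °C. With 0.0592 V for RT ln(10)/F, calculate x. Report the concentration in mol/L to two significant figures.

Cu²⁺/Cu is the cathode, Cr³⁺/Cr the anode: E°cell = +1.07 V, n = 6.
Overall reaction: 3 Cu²⁺(aq) + 2 Cr(s) → 3 Cu(s) + 2 Cr³⁺(aq); Q = [Cr³⁺]^2/[Cu²⁺]^3.
From E = E° − (0.0592/n) log Q: log Q = (E° − E)·n/0.0592 = (+1.07 − (+1.026))·6/0.0592 = 4.4595.
So 3·log[Cu²⁺] = 2·log(0.00965) − log Q = -4.0309 − (4.4595) = -8.4904; log[Cu²⁺] = -8.4904 / 3 = -2.8301; [Cu²⁺] = 10^(-2.8301) ≈ 0.0015 M.

0.0015 M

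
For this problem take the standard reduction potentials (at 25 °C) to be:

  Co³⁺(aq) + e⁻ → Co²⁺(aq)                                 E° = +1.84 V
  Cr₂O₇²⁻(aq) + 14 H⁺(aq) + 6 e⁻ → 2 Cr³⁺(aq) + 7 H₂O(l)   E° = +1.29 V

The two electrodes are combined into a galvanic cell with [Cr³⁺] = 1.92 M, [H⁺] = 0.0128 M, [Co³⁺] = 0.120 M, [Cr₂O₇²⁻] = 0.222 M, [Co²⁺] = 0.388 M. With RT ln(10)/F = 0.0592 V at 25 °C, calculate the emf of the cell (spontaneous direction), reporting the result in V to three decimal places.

+0.793 V

Co³⁺/Co²⁺ is the cathode (higher E°), Cr₂O₇²⁻/Cr³⁺ the anode: E°cell = +1.84 − (+1.29) = +0.55 V, n = 6.
Overall: 6 Co³⁺(aq) + 2 Cr³⁺(aq) + 7 H₂O(l) → 6 Co²⁺(aq) + Cr₂O₇²⁻(aq) + 14 H⁺(aq)
Q = [Co²⁺]^6·[Cr₂O₇²⁻]·[H⁺]^14 / ([Co³⁺]^6·[Cr³⁺]^2); log Q = -24.661.
E = E° − (0.0592/n) log Q = +0.55 − (0.0592/6)(-24.661) = +0.793 V.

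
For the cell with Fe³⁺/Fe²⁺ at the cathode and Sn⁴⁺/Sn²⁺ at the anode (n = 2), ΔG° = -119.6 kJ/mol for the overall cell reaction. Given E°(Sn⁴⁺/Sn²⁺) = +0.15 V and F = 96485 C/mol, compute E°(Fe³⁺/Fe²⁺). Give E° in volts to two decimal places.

E°cell = −ΔG°/(nF) = −(-119.6×10³)/((2)(96485)) = +0.620 V.
Since Fe³⁺/Fe²⁺ is the cathode and Sn⁴⁺/Sn²⁺ the anode, E°cell = E°(Fe³⁺/Fe²⁺) − E°(Sn⁴⁺/Sn²⁺).
So E°(Fe³⁺/Fe²⁺) = E°cell + E°(Sn⁴⁺/Sn²⁺) = +0.620 + (+0.15) = +0.77 V.

+0.77 V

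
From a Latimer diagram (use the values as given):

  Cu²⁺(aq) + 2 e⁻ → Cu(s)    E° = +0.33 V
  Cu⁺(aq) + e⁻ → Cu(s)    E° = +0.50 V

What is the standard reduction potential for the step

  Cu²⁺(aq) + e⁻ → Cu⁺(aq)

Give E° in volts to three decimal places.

Sequential free energies add, so n₃E°₃ = n₁E°₁ + n₂E°₂.
With n₃ = 2, and the known step contributing 1×(+0.50) V, the unknown satisfies 1·E° = 2×(+0.33) − 1×(+0.50) = +0.160.
E° = +0.160 / 1 = +0.160 V.

+0.160 V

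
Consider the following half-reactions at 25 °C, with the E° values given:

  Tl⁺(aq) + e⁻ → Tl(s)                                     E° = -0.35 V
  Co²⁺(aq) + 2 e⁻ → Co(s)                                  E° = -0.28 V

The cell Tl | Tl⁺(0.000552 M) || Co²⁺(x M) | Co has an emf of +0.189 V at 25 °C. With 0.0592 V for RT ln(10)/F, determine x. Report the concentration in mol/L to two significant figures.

0.0032 M

Co²⁺/Co is the cathode, Tl⁺/Tl the anode: E°cell = +0.07 V, n = 2.
Overall reaction: Co²⁺(aq) + 2 Tl(s) → Co(s) + 2 Tl⁺(aq); Q = [Tl⁺]^2/[Co²⁺]^1.
From E = E° − (0.0592/n) log Q: log Q = (E° − E)·n/0.0592 = (+0.07 − (+0.189))·2/0.0592 = -4.0203.
So 1·log[Co²⁺] = 2·log(0.000552) − log Q = -6.5161 − (-4.0203) = -2.4958; [Co²⁺] = 10^(-2.4958) ≈ 0.0032 M.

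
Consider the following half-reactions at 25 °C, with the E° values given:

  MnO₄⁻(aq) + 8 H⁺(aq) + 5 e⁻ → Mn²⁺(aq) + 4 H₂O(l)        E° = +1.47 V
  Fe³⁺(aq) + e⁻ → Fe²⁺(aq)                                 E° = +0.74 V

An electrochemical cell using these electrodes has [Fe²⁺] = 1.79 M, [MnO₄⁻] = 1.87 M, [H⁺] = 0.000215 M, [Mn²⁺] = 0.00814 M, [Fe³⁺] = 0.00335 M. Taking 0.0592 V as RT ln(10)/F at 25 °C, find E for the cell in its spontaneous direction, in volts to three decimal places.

MnO₄⁻/Mn²⁺ is the cathode (higher E°), Fe³⁺/Fe²⁺ the anode: E°cell = +1.47 − (+0.74) = +0.73 V, n = 5.
Overall: MnO₄⁻(aq) + 8 H⁺(aq) + 5 Fe²⁺(aq) → Mn²⁺(aq) + 4 H₂O(l) + 5 Fe³⁺(aq)
Q = [Mn²⁺]·[Fe³⁺]^5 / ([MnO₄⁻]·[H⁺]^8·[Fe²⁺]^5); log Q = 13.340.
E = E° − (0.0592/n) log Q = +0.73 − (0.0592/5)(13.340) = +0.572 V.

+0.572 V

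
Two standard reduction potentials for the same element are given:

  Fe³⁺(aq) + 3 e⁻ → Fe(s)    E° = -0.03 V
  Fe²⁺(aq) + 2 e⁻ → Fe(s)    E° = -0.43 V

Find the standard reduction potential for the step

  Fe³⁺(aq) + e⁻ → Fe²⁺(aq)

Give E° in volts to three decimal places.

Sequential free energies add, so n₃E°₃ = n₁E°₁ + n₂E°₂.
With n₃ = 3, and the known step contributing 2×(-0.43) V, the unknown satisfies 1·E° = 3×(-0.03) − 2×(-0.43) = +0.770.
E° = +0.770 / 1 = +0.770 V.

+0.770 V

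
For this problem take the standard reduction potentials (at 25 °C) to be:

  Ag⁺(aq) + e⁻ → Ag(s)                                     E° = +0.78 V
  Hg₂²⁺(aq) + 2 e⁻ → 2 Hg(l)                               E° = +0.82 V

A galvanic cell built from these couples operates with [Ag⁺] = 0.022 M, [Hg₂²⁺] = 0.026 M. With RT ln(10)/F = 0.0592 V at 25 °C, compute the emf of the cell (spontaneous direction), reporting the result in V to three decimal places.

Hg₂²⁺/Hg is the cathode (higher E°), Ag⁺/Ag the anode: E°cell = +0.82 − (+0.78) = +0.04 V, n = 2.
Overall: Hg₂²⁺(aq) + 2 Ag(s) → 2 Hg(l) + 2 Ag⁺(aq)
Q = [Ag⁺]^2 / ([Hg₂²⁺]); log Q = -1.730.
E = E° − (0.0592/n) log Q = +0.04 − (0.0592/2)(-1.730) = +0.091 V.

+0.091 V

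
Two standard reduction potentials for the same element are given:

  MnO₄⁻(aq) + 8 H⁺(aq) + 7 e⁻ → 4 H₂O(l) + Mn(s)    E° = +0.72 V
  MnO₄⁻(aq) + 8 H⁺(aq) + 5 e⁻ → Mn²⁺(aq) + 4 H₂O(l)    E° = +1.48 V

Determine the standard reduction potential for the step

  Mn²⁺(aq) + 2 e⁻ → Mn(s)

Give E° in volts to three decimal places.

-1.180 V

Sequential free energies add, so n₃E°₃ = n₁E°₁ + n₂E°₂.
With n₃ = 7, and the known step contributing 5×(+1.48) V, the unknown satisfies 2·E° = 7×(+0.72) − 5×(+1.48) = -2.360.
E° = -2.360 / 2 = -1.180 V.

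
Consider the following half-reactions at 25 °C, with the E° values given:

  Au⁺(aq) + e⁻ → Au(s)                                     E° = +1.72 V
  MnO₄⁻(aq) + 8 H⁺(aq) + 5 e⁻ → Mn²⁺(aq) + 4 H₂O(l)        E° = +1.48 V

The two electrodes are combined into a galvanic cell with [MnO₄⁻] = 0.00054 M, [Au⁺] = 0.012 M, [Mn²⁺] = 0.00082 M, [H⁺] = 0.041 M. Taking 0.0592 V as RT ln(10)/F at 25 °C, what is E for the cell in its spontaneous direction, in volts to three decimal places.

+0.260 V

Au⁺/Au is the cathode (higher E°), MnO₄⁻/Mn²⁺ the anode: E°cell = +1.72 − (+1.48) = +0.24 V, n = 5.
Overall: 5 Au⁺(aq) + Mn²⁺(aq) + 4 H₂O(l) → 5 Au(s) + MnO₄⁻(aq) + 8 H⁺(aq)
Q = [MnO₄⁻]·[H⁺]^8 / ([Au⁺]^5·[Mn²⁺]); log Q = -1.675.
E = E° − (0.0592/n) log Q = +0.24 − (0.0592/5)(-1.675) = +0.260 V.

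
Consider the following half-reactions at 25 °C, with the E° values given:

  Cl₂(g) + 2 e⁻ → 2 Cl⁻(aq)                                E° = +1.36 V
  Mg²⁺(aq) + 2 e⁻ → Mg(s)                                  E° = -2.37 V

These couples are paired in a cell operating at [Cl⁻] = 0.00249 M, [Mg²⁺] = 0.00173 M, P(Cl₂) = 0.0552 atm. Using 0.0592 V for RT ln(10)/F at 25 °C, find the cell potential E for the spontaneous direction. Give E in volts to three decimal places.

Cl₂/Cl⁻ is the cathode (higher E°), Mg²⁺/Mg the anode: E°cell = +1.36 − (-2.37) = +3.73 V, n = 2.
Overall: Cl₂(g) + Mg(s) → 2 Cl⁻(aq) + Mg²⁺(aq)
Q = [Cl⁻]^2·[Mg²⁺] / (P(Cl₂)); log Q = -6.711.
E = E° − (0.0592/n) log Q = +3.73 − (0.0592/2)(-6.711) = +3.929 V.

+3.929 V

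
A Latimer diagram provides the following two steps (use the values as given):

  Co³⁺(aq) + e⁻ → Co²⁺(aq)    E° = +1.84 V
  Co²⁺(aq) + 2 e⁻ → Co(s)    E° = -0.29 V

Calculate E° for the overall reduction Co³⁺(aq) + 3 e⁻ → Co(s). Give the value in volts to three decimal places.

+0.420 V

Standard free energies of sequential steps add: ΔG°₃ = ΔG°₁ + ΔG°₂, so n₃E°₃ = n₁E°₁ + n₂E°₂.
E°₃ = (1×+1.84 + 2×-0.29) / 3 = (+1.260) / 3 = +0.420 V.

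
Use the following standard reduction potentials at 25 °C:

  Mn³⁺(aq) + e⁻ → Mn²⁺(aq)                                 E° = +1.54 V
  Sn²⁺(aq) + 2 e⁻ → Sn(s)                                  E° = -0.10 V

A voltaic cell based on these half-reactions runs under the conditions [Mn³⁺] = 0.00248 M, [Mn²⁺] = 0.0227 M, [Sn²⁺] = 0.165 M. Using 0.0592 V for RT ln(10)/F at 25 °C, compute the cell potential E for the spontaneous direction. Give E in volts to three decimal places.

+1.606 V

Mn³⁺/Mn²⁺ is the cathode (higher E°), Sn²⁺/Sn the anode: E°cell = +1.54 − (-0.10) = +1.64 V, n = 2.
Overall: 2 Mn³⁺(aq) + Sn(s) → 2 Mn²⁺(aq) + Sn²⁺(aq)
Q = [Mn²⁺]^2·[Sn²⁺] / ([Mn³⁺]^2); log Q = 1.141.
E = E° − (0.0592/n) log Q = +1.64 − (0.0592/2)(1.141) = +1.606 V.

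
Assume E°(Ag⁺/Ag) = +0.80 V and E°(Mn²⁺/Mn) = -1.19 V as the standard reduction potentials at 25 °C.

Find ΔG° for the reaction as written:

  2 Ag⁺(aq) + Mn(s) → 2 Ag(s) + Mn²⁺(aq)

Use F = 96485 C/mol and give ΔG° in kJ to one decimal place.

As written, Ag⁺/Ag is reduced (cathode) and Mn²⁺/Mn is oxidised (anode), so E°cell = (+0.80) − (-1.19) = +1.99 V.
Balancing electrons gives n = 2.
ΔG° = −nFE° = −(2)(96485)(+1.99) = -384,010 J = -384.0 kJ.

-384.0 kJ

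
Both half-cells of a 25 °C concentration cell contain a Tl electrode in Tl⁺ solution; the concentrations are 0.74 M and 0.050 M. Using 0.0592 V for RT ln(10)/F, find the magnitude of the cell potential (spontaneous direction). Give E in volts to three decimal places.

+0.069 V

For a concentration cell E°cell = 0. The 0.74 M side is the cathode (reduction is favoured where [Tl⁺] is higher).
With n = 1, E = −(0.0592/1) log([Tl⁺]ₐₙ/[Tl⁺]꜀ₐₜ) = −(0.0592/1) log(0.05/0.74) = −(0.0592/1)(-1.170) = +0.069 V.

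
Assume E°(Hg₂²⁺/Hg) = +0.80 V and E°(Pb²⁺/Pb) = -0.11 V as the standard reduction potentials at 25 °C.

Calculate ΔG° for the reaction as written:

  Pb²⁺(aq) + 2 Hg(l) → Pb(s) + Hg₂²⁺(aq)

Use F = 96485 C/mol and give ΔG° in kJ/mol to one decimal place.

+175.6 kJ/mol

As written, Pb²⁺/Pb is reduced (cathode) and Hg₂²⁺/Hg is oxidised (anode), so E°cell = (-0.11) − (+0.80) = -0.91 V.
Balancing electrons gives n = 2.
ΔG° = −nFE° = −(2)(96485)(-0.91) = 175,603 J = +175.6 kJ/mol.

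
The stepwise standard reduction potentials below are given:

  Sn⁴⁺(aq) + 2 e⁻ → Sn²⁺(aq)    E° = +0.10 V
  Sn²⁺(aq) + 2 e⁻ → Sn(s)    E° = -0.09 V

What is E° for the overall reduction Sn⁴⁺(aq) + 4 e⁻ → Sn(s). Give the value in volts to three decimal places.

+0.005 V

Since ΔG° = −nFE° is additive over sequential reductions, n₃E°₃ = n₁E°₁ + n₂E°₂.
E°₃ = (2×+0.10 + 2×-0.09) / 4 = (+0.020) / 4 = +0.005 V.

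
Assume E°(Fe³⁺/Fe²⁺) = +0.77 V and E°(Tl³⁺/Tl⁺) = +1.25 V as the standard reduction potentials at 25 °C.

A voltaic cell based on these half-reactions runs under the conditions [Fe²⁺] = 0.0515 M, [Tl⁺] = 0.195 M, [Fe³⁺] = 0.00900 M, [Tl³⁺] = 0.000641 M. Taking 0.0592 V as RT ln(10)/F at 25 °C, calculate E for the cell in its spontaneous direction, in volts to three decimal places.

Tl³⁺/Tl⁺ is the cathode (higher E°), Fe³⁺/Fe²⁺ the anode: E°cell = +1.25 − (+0.77) = +0.48 V, n = 2.
Overall: Tl³⁺(aq) + 2 Fe²⁺(aq) → Tl⁺(aq) + 2 Fe³⁺(aq)
Q = [Tl⁺]·[Fe³⁺]^2 / ([Tl³⁺]·[Fe²⁺]^2); log Q = 0.968.
E = E° − (0.0592/n) log Q = +0.48 − (0.0592/2)(0.968) = +0.451 V.

+0.451 V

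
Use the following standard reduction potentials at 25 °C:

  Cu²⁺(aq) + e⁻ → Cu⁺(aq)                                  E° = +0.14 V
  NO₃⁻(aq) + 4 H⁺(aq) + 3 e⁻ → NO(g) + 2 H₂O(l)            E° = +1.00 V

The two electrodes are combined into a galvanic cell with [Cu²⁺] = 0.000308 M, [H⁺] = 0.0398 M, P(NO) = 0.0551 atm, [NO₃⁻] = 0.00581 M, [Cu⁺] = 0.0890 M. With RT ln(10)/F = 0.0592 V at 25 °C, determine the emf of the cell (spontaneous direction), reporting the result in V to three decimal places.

NO₃⁻/NO is the cathode (higher E°), Cu²⁺/Cu⁺ the anode: E°cell = +1.00 − (+0.14) = +0.86 V, n = 3.
Overall: NO₃⁻(aq) + 4 H⁺(aq) + 3 Cu⁺(aq) → NO(g) + 2 H₂O(l) + 3 Cu²⁺(aq)
Q = P(NO)·[Cu²⁺]^3 / ([NO₃⁻]·[H⁺]^4·[Cu⁺]^3); log Q = -0.805.
E = E° − (0.0592/n) log Q = +0.86 − (0.0592/3)(-0.805) = +0.876 V.

+0.876 V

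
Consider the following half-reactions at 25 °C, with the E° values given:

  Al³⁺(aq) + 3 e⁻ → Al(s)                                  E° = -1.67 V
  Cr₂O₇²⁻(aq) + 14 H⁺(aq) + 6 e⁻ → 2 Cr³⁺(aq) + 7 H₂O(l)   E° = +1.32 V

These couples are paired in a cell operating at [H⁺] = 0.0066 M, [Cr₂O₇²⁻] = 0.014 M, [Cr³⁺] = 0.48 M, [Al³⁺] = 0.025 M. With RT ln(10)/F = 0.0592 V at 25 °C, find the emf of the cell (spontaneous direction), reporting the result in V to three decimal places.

Cr₂O₇²⁻/Cr³⁺ is the cathode (higher E°), Al³⁺/Al the anode: E°cell = +1.32 − (-1.67) = +2.99 V, n = 6.
Overall: Cr₂O₇²⁻(aq) + 14 H⁺(aq) + 2 Al(s) → 2 Cr³⁺(aq) + 7 H₂O(l) + 2 Al³⁺(aq)
Q = [Cr³⁺]^2·[Al³⁺]^2 / ([Cr₂O₇²⁻]·[H⁺]^14); log Q = 28.539.
E = E° − (0.0592/n) log Q = +2.99 − (0.0592/6)(28.539) = +2.708 V.

+2.708 V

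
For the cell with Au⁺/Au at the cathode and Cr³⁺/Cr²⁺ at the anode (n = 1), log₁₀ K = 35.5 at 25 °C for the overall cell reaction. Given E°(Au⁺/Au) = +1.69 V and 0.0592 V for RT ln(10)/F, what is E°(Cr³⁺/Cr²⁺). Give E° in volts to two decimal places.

E°cell = (0.0592/n)·log K = (0.0592/1)(35.5) = +2.102 V.
Since Au⁺/Au is the cathode and Cr³⁺/Cr²⁺ the anode, E°cell = E°(Au⁺/Au) − E°(Cr³⁺/Cr²⁺).
So E°(Cr³⁺/Cr²⁺) = E°(Au⁺/Au) − E°cell = (+1.69) − (+2.102) = -0.41 V.

-0.41 V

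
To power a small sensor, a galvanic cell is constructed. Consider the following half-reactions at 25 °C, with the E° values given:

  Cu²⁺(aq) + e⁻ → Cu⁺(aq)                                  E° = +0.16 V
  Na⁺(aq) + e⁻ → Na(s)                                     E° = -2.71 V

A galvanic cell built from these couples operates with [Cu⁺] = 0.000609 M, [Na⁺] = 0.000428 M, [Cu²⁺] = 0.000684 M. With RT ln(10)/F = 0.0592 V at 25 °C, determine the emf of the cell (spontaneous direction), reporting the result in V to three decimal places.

+3.072 V

Cu²⁺/Cu⁺ is the cathode (higher E°), Na⁺/Na the anode: E°cell = +0.16 − (-2.71) = +2.87 V, n = 1.
Overall: Cu²⁺(aq) + Na(s) → Cu⁺(aq) + Na⁺(aq)
Q = [Cu⁺]·[Na⁺] / ([Cu²⁺]); log Q = -3.419.
E = E° − (0.0592/n) log Q = +2.87 − (0.0592/1)(-3.419) = +3.072 V.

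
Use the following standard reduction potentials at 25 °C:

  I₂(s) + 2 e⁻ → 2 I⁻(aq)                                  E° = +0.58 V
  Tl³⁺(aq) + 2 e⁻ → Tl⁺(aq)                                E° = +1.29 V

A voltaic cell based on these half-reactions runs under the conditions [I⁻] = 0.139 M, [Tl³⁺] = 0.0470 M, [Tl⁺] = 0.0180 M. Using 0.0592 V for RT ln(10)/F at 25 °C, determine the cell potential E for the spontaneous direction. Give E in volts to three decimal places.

+0.672 V

Tl³⁺/Tl⁺ is the cathode (higher E°), I₂/I⁻ the anode: E°cell = +1.29 − (+0.58) = +0.71 V, n = 2.
Overall: Tl³⁺(aq) + 2 I⁻(aq) → Tl⁺(aq) + I₂(s)
Q = [Tl⁺] / ([Tl³⁺]·[I⁻]^2); log Q = 1.297.
E = E° − (0.0592/n) log Q = +0.71 − (0.0592/2)(1.297) = +0.672 V.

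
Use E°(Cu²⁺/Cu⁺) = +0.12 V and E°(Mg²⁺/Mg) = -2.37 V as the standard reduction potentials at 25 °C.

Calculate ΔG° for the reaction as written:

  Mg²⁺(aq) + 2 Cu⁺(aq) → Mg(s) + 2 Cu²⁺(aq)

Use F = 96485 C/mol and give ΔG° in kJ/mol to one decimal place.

+480.5 kJ/mol

As written, Mg²⁺/Mg is reduced (cathode) and Cu²⁺/Cu⁺ is oxidised (anode), so E°cell = (-2.37) − (+0.12) = -2.49 V.
Balancing electrons gives n = 2.
ΔG° = −nFE° = −(2)(96485)(-2.49) = 480,495 J = +480.5 kJ/mol.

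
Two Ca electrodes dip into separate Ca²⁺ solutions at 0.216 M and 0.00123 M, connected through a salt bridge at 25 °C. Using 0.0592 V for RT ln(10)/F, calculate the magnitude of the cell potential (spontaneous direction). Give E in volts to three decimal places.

For a concentration cell E°cell = 0. The 0.216 M side is the cathode (reduction is favoured where [Ca²⁺] is higher).
With n = 2, E = −(0.0592/2) log([Ca²⁺]ₐₙ/[Ca²⁺]꜀ₐₜ) = −(0.0592/2) log(0.00123/0.216) = −(0.0592/2)(-2.245) = +0.066 V.

+0.066 V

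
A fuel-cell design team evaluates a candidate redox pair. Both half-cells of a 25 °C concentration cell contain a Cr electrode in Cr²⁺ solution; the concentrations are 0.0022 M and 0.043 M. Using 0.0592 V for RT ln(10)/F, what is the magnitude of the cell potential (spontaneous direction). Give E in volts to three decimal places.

+0.038 V

For a concentration cell E°cell = 0. The 0.043 M side is the cathode (reduction is favoured where [Cr²⁺] is higher).
With n = 2, E = −(0.0592/2) log([Cr²⁺]ₐₙ/[Cr²⁺]꜀ₐₜ) = −(0.0592/2) log(0.0022/0.043) = −(0.0592/2)(-1.291) = +0.038 V.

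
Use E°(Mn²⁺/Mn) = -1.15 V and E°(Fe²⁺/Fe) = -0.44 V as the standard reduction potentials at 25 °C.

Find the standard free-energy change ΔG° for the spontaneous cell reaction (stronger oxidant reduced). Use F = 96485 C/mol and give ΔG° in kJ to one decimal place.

-137.0 kJ

Fe²⁺/Fe (E° = -0.44 V) is the cathode; Mn²⁺/Mn (E° = -1.15 V) is the anode, so E°cell = +0.71 V.
Balancing electrons gives n = 2 (lcm of 2 and 2).
ΔG° = −nFE° = −(2)(96485)(+0.71) = -137,009 J = -137.0 kJ.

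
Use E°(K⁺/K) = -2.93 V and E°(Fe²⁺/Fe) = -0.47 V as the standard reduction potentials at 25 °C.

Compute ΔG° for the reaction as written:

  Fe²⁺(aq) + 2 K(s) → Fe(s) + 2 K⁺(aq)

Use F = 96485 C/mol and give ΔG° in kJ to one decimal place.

As written, Fe²⁺/Fe is reduced (cathode) and K⁺/K is oxidised (anode), so E°cell = (-0.47) − (-2.93) = +2.46 V.
Balancing electrons gives n = 2.
ΔG° = −nFE° = −(2)(96485)(+2.46) = -474,706 J = -474.7 kJ.

-474.7 kJ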